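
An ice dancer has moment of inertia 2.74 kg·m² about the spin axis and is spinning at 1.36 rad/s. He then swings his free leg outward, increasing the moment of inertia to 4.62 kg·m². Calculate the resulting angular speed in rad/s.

ω₂ ≈ 0.807 rad/s

Angular momentum about the spin axis is conserved since the torque about it is zero.
ω₂ = I₁ω₁ / I₂ = (2.740)(1.36 rad/s) / (4.620) = 0.8066 rad/s.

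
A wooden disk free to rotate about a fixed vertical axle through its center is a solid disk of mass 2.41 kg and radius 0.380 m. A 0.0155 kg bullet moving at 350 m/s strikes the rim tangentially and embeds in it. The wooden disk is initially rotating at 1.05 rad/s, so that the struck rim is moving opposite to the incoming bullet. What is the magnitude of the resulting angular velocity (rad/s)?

|ω_f| ≈ 10.7 rad/s

About the axle the impulsive forces during the collision are internal, so angular momentum about that axis is conserved.
I_p = ½(2.41)(0.380)² = 0.1740 kg·m². Taking the sense of the bullet's angular momentum as positive, L_{bullet} = m v R = (0.0155)(350)(0.380) = 2.062 kg·m²/s.
L_i = −I_p ω_p + m v R = −(0.1740)(1.05) + 2.062 = 1.879 kg·m²/s.
After sticking, I_f = I_p + m R² = 0.1740 + (0.0155)(0.380)² = 0.1762 kg·m².
ω_f = L_i / I_f = 1.879 / 0.1762 = 10.66 rad/s.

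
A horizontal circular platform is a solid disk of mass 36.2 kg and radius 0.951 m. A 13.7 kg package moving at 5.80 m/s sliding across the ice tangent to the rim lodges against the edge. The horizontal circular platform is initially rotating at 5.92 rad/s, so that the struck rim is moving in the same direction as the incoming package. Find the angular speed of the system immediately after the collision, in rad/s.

The axle reaction passes through the central axle and exerts no torque about it; angular momentum about the central axle is conserved through the impact.
I_p = ½(36.2)(0.951)² = 16.37 kg·m². Taking the sense of the package's angular momentum as positive, L_{package} = m v R = (13.7)(5.80)(0.951) = 75.57 kg·m²/s.
L_i = +I_p ω_p + m v R = +(16.37)(5.92) + 75.57 = 172.5 kg·m²/s.
After sticking, I_f = I_p + m R² = 16.37 + (13.7)(0.951)² = 28.76 kg·m².
ω_f = L_i / I_f = 172.5 / 28.76 = 5.997 rad/s.

|ω_f| ≈ 6.00 rad/s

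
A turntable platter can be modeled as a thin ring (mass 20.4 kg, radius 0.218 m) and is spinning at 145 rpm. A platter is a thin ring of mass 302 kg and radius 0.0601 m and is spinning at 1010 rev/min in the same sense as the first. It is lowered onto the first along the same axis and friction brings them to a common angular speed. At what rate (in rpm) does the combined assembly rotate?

|ω_f| ≈ 603 rpm

No external torque acts about the common axis, so total angular momentum is conserved.
Moments of inertia: I_A = (20.4)(0.218)² = 0.9695 kg·m²; I_B = (302)(0.0601)² = 1.091 kg·m².
Taking A's sense as positive: L = (0.9695)(145) + (1.091)(1010) = 1242 kg·m²·rpm.
Combined I = 0.9695 + 1.091 = 2.060 kg·m².
ω_f = L / I = 1242 / 2.060 = 603.0 rpm.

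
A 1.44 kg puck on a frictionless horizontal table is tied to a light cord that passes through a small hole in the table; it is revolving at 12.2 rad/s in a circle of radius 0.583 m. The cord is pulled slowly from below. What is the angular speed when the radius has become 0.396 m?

ω₂ ≈ 26.4 rad/s

The constraining force is radial, so m r² ω about the center is conserved.
ω₂ = ω₁ (r₁/r₂)² = (12.2)(0.583/0.396)² = 26.44 rad/s.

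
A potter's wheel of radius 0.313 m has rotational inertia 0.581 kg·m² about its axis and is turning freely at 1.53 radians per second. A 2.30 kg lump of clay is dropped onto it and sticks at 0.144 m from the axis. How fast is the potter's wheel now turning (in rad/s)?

ω_f ≈ 1.41 rad/s

The added mass arrives with no angular momentum about the axis, and any external torque about the axis is negligible, so the system's angular momentum is conserved.
Added inertia Σmr² = (2.30)(0.144)² = 0.04769 kg·m²; I_f = 0.5810 + 0.04769 = 0.6287 kg·m².
ω_f = I_p ω_i / I_f = (0.5810)(1.53) / 0.6287 = 1.414 rad/s.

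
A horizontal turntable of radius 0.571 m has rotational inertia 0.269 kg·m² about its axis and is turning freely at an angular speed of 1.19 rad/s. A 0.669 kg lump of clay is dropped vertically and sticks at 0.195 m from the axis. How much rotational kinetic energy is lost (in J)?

energy lost ≈ 0.0165 J

The added mass arrives with no angular momentum about the axis, and any external torque about the axis is negligible, so the system's angular momentum is conserved.
Added inertia Σmr² = (0.669)(0.195)² = 0.02544 kg·m²; I_f = 0.2690 + 0.02544 = 0.2944 kg·m².
ω_f = I_p ω_i / I_f = (0.2690)(1.19) / 0.2944 = 1.087 rad/s.
KE_i = ½(0.2690)(1.190 rad/s)² = 0.1905 J; KE_f = ½(0.2944)(1.087)² = 0.1740 J.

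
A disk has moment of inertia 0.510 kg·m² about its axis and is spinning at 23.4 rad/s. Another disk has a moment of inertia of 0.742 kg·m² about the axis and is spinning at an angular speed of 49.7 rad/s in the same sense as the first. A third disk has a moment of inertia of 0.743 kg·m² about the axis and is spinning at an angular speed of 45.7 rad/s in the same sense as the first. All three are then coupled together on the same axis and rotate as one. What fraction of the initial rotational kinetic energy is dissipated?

fraction ≈ 0.0628

The coupling torques are internal; angular momentum about the shared axis is conserved.
Taking A's sense as positive: L = (0.5100)(23.4) + (0.7420)(49.7) + (0.7430)(45.7) = 82.77 kg·m²·rad/s.
Combined I = 0.5100 + 0.7420 + 0.7430 = 1.995 kg·m².
ω_f = L / I = 82.77 / 1.995 = 41.49 rad/s.
KE_i = ½ΣIω² = 1832 J; KE_f = ½(1.995)(41.49)² = 1717 J.
Fraction dissipated = (KE_i − KE_f)/KE_i = 0.06280.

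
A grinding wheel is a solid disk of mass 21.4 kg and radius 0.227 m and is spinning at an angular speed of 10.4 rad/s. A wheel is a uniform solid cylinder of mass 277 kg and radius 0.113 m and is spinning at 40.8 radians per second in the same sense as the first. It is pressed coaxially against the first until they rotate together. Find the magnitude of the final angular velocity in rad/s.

The coupling torques are internal; angular momentum about the shared axis is conserved.
Moments of inertia: I_A = ½(21.4)(0.227)² = 0.5514 kg·m²; I_B = ½(277)(0.113)² = 1.769 kg·m².
Taking A's sense as positive: L = (0.5514)(10.4) + (1.769)(40.8) = 77.89 kg·m²·rad/s.
Combined I = 0.5514 + 1.769 = 2.320 kg·m².
ω_f = L / I = 77.89 / 2.320 = 33.57 rad/s.

|ω_f| ≈ 33.6 rad/s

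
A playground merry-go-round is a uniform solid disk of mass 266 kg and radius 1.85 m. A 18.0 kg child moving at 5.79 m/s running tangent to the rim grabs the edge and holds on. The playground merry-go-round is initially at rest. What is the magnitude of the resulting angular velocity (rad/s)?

The axle reaction passes through the axle and exerts no torque about it; angular momentum about the axle is conserved through the impact.
I_p = ½(266)(1.85)² = 455.2 kg·m². Taking the sense of the child's angular momentum as positive, L_{child} = m v R = (18.0)(5.79)(1.85) = 192.8 kg·m²/s.
L_i = 0 + 192.8 = 192.8 kg·m²/s.
After sticking, I_f = I_p + m R² = 455.2 + (18.0)(1.85)² = 516.8 kg·m².
ω_f = L_i / I_f = 192.8 / 516.8 = 0.3731 rad/s.

|ω_f| ≈ 0.373 rad/s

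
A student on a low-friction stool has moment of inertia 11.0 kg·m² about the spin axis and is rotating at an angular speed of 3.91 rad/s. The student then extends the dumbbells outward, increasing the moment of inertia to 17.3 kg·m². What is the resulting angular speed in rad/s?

ω₂ ≈ 2.49 rad/s

With no external torque about the axis, L is conserved: I₁ω₁ = I₂ω₂.
ω₂ = I₁ω₁ / I₂ = (11.00)(3.91 rad/s) / (17.30) = 2.486 rad/s.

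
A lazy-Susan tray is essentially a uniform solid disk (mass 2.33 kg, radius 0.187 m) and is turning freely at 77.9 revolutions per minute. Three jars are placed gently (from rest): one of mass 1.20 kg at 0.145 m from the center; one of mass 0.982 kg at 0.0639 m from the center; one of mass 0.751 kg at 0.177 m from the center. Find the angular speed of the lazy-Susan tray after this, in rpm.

ω_f ≈ 33.9 rpm

No external torque acts about the center; L_before = L_after.
I_p = ½(2.33)(0.187)² = 0.04074 kg·m².
Added inertia Σmr² = (1.20)(0.145)² + (0.982)(0.0639)² + (0.751)(0.177)² = 0.05277 kg·m²; I_f = 0.04074 + 0.05277 = 0.09351 kg·m².
ω_f = I_p ω_i / I_f = (0.04074)(77.9) / 0.09351 = 33.94 rpm.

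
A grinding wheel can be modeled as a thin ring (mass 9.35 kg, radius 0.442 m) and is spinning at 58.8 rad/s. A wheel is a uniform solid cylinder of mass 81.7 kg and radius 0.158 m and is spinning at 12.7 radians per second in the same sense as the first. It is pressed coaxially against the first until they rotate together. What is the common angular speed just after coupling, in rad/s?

|ω_f| ≈ 42.3 rad/s

The coupling torques are internal; angular momentum about the shared axis is conserved.
Moments of inertia: I_A = (9.35)(0.442)² = 1.827 kg·m²; I_B = ½(81.7)(0.158)² = 1.020 kg·m².
Taking A's sense as positive: L = (1.827)(58.8) + (1.020)(12.7) = 120.4 kg·m²·rad/s.
Combined I = 1.827 + 1.020 = 2.846 kg·m².
ω_f = L / I = 120.4 / 2.846 = 42.28 rad/s.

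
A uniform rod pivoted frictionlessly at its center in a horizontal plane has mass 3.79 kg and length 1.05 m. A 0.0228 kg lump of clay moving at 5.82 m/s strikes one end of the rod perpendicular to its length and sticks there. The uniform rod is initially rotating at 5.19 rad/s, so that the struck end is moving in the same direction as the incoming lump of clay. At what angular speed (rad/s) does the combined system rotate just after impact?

|ω_f| ≈ 5.29 rad/s

About the pivot the impulsive forces during the collision are internal, so angular momentum about that axis is conserved.
I_p = (1/12)(3.79)(1.05)² = 0.3482 kg·m². Taking the sense of the lump of clay's angular momentum as positive, L_{lump} = m v R = (0.0228)(5.82)(1.05/2) = 0.06967 kg·m²/s.
L_i = +I_p ω_p + m v R = +(0.3482)(5.19) + 0.06967 = 1.877 kg·m²/s.
After sticking, I_f = I_p + m R² = 0.3482 + (0.0228)(1.05/2)² = 0.3545 kg·m².
ω_f = L_i / I_f = 1.877 / 0.3545 = 5.295 rad/s.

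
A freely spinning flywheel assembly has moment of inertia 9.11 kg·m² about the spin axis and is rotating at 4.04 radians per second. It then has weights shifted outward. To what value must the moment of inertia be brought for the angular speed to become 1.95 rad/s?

No external torque acts about the spin axis, so angular momentum is conserved.
I₂ = I₁ω₁ / ω₂ = (9.11)(4.04) / (1.95) = 18.87 kg·m².

I₂ ≈ 18.9 kg·m²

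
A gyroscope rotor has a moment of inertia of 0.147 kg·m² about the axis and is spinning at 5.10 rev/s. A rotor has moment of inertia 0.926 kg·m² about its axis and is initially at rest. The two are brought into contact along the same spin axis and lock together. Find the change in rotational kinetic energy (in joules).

ΔKE ≈ -65.1 J

No external torque acts about the common axis, so total angular momentum is conserved.
Taking A's sense as positive: L = (0.1470)(5.10) = 0.7497 kg·m²·rev/s.
Combined I = 0.1470 + 0.9260 = 1.073 kg·m².
ω_f = L / I = 0.7497 / 1.073 = 0.6987 rev/s.
KE_i = ½ΣIω² = 75.47 J; KE_f = ½(1.073)(4.390)² = 10.34 J.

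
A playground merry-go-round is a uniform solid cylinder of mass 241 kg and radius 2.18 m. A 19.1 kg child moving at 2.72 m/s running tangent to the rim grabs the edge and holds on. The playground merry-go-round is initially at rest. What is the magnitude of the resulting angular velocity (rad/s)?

The axle reaction passes through the axle and exerts no torque about it; angular momentum about the axle is conserved through the impact.
I_p = ½(241)(2.18)² = 572.7 kg·m². Taking the sense of the child's angular momentum as positive, L_{child} = m v R = (19.1)(2.72)(2.18) = 113.3 kg·m²/s.
L_i = 0 + 113.3 = 113.3 kg·m²/s.
After sticking, I_f = I_p + m R² = 572.7 + (19.1)(2.18)² = 663.4 kg·m².
ω_f = L_i / I_f = 113.3 / 663.4 = 0.1707 rad/s.

|ω_f| ≈ 0.171 rad/s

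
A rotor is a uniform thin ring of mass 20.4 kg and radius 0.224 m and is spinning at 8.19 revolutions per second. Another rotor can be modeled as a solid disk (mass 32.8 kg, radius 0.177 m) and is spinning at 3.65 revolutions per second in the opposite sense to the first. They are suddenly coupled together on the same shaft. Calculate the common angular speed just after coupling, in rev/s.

No external torque acts about the common axis, so total angular momentum is conserved.
Moments of inertia: I_A = (20.4)(0.224)² = 1.024 kg·m²; I_B = ½(32.8)(0.177)² = 0.5138 kg·m².
Taking A's sense as positive: L = (1.024)(8.19) − (0.5138)(3.65) = 6.508 kg·m²·rev/s.
Combined I = 1.024 + 0.5138 = 1.537 kg·m².
ω_f = L / I = 6.508 / 1.537 = 4.233 rev/s.

|ω_f| ≈ 4.23 rev/s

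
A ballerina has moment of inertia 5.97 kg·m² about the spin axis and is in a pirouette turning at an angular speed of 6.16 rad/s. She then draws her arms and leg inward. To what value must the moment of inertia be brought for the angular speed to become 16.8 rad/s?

I₂ ≈ 2.19 kg·m²

With no external torque about the axis, L is conserved: I₁ω₁ = I₂ω₂.
I₂ = I₁ω₁ / ω₂ = (5.97)(6.16) / (16.8) = 2.189 kg·m².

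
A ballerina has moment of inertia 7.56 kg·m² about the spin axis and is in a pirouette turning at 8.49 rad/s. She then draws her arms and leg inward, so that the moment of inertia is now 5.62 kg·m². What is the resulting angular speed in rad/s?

ω₂ ≈ 11.4 rad/s

Angular momentum about the spin axis is conserved since the torque about it is zero.
ω₂ = I₁ω₁ / I₂ = (7.560)(8.49 rad/s) / (5.620) = 11.42 rad/s.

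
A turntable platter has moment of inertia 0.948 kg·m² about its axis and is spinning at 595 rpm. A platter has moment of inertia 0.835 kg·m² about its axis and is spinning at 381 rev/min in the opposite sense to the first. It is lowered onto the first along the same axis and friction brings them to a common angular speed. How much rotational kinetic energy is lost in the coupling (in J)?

ΔKE lost ≈ 2320 J

The coupling torques are internal; angular momentum about the shared axis is conserved.
Taking A's sense as positive: L = (0.9480)(595) − (0.8350)(381) = 245.9 kg·m²·rpm.
Combined I = 0.9480 + 0.8350 = 1.783 kg·m².
ω_f = L / I = 245.9 / 1.783 = 137.9 rpm.
KE_i = ½ΣIω² = 2505 J; KE_f = ½(1.783)(14.44)² = 186.0 J.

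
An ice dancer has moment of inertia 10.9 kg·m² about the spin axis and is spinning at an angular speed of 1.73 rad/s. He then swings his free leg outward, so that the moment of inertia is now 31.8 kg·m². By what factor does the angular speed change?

No external torque acts about the spin axis, so angular momentum is conserved.
ω₂/ω₁ = I₁/I₂ = 10.90 / 31.80 = 0.3428.

ω₂/ω₁ ≈ 0.343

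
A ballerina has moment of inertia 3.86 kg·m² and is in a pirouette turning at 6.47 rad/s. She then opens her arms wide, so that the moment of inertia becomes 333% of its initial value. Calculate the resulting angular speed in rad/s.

Angular momentum about the spin axis is conserved since the torque about it is zero.
I₂ = 3.33 × 3.86 = 12.85 kg·m².
ω₂ = I₁ω₁ / I₂ = (3.860)(6.47 rad/s) / (12.85) = 1.943 rad/s.

ω₂ ≈ 1.94 rad/s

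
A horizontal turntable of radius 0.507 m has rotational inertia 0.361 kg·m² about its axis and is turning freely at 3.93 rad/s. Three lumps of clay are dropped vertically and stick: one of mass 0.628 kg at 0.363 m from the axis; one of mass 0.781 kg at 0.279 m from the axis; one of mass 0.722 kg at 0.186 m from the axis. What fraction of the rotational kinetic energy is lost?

fraction ≈ 0.318

The added mass arrives with no angular momentum about the axis, and any external torque about the axis is negligible, so the system's angular momentum is conserved.
Added inertia Σmr² = (0.628)(0.363)² + (0.781)(0.279)² + (0.722)(0.186)² = 0.1685 kg·m²; I_f = 0.3610 + 0.1685 = 0.5295 kg·m².
ω_f = I_p ω_i / I_f = (0.3610)(3.93) / 0.5295 = 2.679 rad/s.
KE_i = ½(0.3610)(3.930 rad/s)² = 2.788 J; KE_f = ½(0.5295)(2.679)² = 1.901 J.
Fraction lost = 0.3183.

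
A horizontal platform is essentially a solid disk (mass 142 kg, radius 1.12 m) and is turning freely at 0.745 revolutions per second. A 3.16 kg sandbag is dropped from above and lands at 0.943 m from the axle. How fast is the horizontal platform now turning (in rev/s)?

ω_f ≈ 0.722 rev/s

No external torque acts about the axle; L_before = L_after.
I_p = ½(142)(1.12)² = 89.06 kg·m².
Added inertia Σmr² = (3.16)(0.943)² = 2.810 kg·m²; I_f = 89.06 + 2.810 = 91.87 kg·m².
ω_f = I_p ω_i / I_f = (89.06)(0.745) / 91.87 = 0.7222 rev/s.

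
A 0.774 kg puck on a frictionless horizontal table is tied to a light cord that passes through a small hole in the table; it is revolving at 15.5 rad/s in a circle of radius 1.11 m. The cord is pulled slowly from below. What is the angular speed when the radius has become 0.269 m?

No torque about the axis ⇒ m r₁² ω₁ = m r₂² ω₂.
ω₂ = ω₁ (r₁/r₂)² = (15.5)(1.11/0.269)² = 263.9 rad/s.

ω₂ ≈ 264 rad/s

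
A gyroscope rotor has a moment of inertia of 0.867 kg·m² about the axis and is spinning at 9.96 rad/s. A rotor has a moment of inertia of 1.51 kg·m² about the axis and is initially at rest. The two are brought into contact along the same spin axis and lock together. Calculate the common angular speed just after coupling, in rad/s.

The coupling torques are internal; angular momentum about the shared axis is conserved.
Taking A's sense as positive: L = (0.8670)(9.96) = 8.635 kg·m²·rad/s.
Combined I = 0.8670 + 1.510 = 2.377 kg·m².
ω_f = L / I = 8.635 / 2.377 = 3.633 rad/s.

|ω_f| ≈ 3.63 rad/s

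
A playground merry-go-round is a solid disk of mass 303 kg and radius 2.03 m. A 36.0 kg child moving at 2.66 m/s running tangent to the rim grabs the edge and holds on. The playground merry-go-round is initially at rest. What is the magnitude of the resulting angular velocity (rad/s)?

About the axle the impulsive forces during the collision are internal, so angular momentum about that axis is conserved.
I_p = ½(303)(2.03)² = 624.3 kg·m². Taking the sense of the child's angular momentum as positive, L_{child} = m v R = (36.0)(2.66)(2.03) = 194.4 kg·m²/s.
L_i = 0 + 194.4 = 194.4 kg·m²/s.
After sticking, I_f = I_p + m R² = 624.3 + (36.0)(2.03)² = 772.7 kg·m².
ω_f = L_i / I_f = 194.4 / 772.7 = 0.2516 rad/s.

|ω_f| ≈ 0.252 rad/s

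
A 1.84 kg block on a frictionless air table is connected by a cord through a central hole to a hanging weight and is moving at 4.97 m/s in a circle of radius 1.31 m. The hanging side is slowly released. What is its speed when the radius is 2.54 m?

v₂ ≈ 2.56 m/s

The only horizontal force on the mass is along the cord (radial), so it exerts no torque about the hole and angular momentum m v r is conserved.
v₂ = v₁ r₁ / r₂ = (4.97)(1.31) / (2.54) = 2.563 m/s.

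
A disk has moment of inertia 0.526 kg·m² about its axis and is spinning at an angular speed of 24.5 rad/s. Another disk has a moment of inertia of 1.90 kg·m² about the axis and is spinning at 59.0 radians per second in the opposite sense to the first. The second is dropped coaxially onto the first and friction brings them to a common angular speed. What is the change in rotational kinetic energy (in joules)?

ΔKE ≈ -1440 J

No external torque acts about the common axis, so total angular momentum is conserved.
Taking A's sense as positive: L = (0.5260)(24.5) − (1.900)(59.0) = -99.21 kg·m²·rad/s.
Combined I = 0.5260 + 1.900 = 2.426 kg·m².
ω_f = L / I = -99.21 / 2.426 = -40.90 rad/s.
KE_i = ½ΣIω² = 3465 J; KE_f = ½(2.426)(40.90)² = 2029 J.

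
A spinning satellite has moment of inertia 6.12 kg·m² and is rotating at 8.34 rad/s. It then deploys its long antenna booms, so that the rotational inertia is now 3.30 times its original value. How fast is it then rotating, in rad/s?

ω₂ ≈ 2.53 rad/s

With no external torque about the axis, L is conserved: I₁ω₁ = I₂ω₂.
I₂ = 3.30 × 6.12 = 20.20 kg·m².
ω₂ = I₁ω₁ / I₂ = (6.120)(8.34 rad/s) / (20.20) = 2.527 rad/s.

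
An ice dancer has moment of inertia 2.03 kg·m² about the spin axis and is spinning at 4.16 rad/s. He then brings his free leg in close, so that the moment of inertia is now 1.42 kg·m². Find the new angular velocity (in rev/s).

ω₂ ≈ 0.947 rev/s

No external torque acts about the spin axis, so angular momentum is conserved.
ω₂ = I₁ω₁ / I₂ = (2.030)(4.16 rad/s) / (1.420) = 5.947 rad/s = 0.9465 rev/s.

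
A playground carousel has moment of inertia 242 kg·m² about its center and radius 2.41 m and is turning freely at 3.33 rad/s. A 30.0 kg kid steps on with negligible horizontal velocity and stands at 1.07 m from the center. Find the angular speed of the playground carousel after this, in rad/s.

No external torque acts about the center; L_before = L_after.
Added inertia Σmr² = (30.0)(1.07)² = 34.35 kg·m²; I_f = 242.0 + 34.35 = 276.3 kg·m².
ω_f = I_p ω_i / I_f = (242.0)(3.33) / 276.3 = 2.916 rad/s.

ω_f ≈ 2.92 rad/s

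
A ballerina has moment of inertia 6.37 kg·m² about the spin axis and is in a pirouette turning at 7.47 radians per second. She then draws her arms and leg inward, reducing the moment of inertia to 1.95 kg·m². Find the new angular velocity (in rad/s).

ω₂ ≈ 24.4 rad/s

Angular momentum about the spin axis is conserved since the torque about it is zero.
ω₂ = I₁ω₁ / I₂ = (6.370)(7.47 rad/s) / (1.950) = 24.40 rad/s.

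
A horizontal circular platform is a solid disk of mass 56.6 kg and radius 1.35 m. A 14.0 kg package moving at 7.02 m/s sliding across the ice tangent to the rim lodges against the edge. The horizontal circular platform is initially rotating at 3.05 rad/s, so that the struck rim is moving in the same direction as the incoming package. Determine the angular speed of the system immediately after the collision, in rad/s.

The axle reaction passes through the central axle and exerts no torque about it; angular momentum about the central axle is conserved through the impact.
I_p = ½(56.6)(1.35)² = 51.58 kg·m². Taking the sense of the package's angular momentum as positive, L_{package} = m v R = (14.0)(7.02)(1.35) = 132.7 kg·m²/s.
L_i = +I_p ω_p + m v R = +(51.58)(3.05) + 132.7 = 290.0 kg·m²/s.
After sticking, I_f = I_p + m R² = 51.58 + (14.0)(1.35)² = 77.09 kg·m².
ω_f = L_i / I_f = 290.0 / 77.09 = 3.762 rad/s.

|ω_f| ≈ 3.76 rad/s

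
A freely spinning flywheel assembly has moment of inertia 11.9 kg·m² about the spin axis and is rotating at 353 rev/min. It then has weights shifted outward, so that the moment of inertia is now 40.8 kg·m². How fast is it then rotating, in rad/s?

ω₂ ≈ 10.8 rad/s

Angular momentum about the spin axis is conserved since the torque about it is zero.
ω₂ = I₁ω₁ / I₂ = (11.90)(353 rpm) / (40.80) = 103.0 rpm = 10.78 rad/s.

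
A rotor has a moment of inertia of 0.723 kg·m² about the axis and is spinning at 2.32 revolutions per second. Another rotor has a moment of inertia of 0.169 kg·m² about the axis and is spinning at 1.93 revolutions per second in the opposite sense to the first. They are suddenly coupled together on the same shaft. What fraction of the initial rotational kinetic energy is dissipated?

The coupling torques are internal; angular momentum about the shared axis is conserved.
Taking A's sense as positive: L = (0.7230)(2.32) − (0.1690)(1.93) = 1.351 kg·m²·rev/s.
Combined I = 0.7230 + 0.1690 = 0.8920 kg·m².
ω_f = L / I = 1.351 / 0.8920 = 1.515 rev/s.
KE_i = ½ΣIω² = 89.24 J; KE_f = ½(0.8920)(9.518)² = 40.40 J.
Fraction dissipated = (KE_i − KE_f)/KE_i = 0.5473.

fraction ≈ 0.547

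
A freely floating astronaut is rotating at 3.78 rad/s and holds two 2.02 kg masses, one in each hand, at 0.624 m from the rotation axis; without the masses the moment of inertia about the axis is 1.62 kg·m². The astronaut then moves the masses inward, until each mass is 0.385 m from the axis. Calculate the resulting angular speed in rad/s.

No external torque acts about the spin axis, so angular momentum is conserved.
I₁ = 1.62 + 2(2.02)(0.624)² = 3.193 kg·m²; I₂ = 1.62 + 2(2.02)(0.385)² = 2.219 kg·m².
ω₂ = I₁ω₁ / I₂ = (3.193)(3.78 rad/s) / (2.219) = 5.440 rad/s.

ω₂ ≈ 5.44 rad/s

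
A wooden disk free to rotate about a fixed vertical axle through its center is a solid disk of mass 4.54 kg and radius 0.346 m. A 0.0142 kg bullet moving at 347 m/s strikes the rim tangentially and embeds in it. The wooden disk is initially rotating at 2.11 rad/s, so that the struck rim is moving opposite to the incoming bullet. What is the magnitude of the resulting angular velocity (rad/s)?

The axle reaction passes through the axle and exerts no torque about it; angular momentum about the axle is conserved through the impact.
I_p = ½(4.54)(0.346)² = 0.2718 kg·m². Taking the sense of the bullet's angular momentum as positive, L_{bullet} = m v R = (0.0142)(347)(0.346) = 1.705 kg·m²/s.
L_i = −I_p ω_p + m v R = −(0.2718)(2.11) + 1.705 = 1.131 kg·m²/s.
After sticking, I_f = I_p + m R² = 0.2718 + (0.0142)(0.346)² = 0.2735 kg·m².
ω_f = L_i / I_f = 1.131 / 0.2735 = 4.138 rad/s.

|ω_f| ≈ 4.14 rad/s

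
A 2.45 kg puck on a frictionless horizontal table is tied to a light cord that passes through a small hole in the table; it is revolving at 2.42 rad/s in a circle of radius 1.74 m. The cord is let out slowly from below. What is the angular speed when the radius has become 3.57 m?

ω₂ ≈ 0.575 rad/s

No torque about the axis ⇒ m r₁² ω₁ = m r₂² ω₂.
ω₂ = ω₁ (r₁/r₂)² = (2.42)(1.74/3.57)² = 0.5749 rad/s.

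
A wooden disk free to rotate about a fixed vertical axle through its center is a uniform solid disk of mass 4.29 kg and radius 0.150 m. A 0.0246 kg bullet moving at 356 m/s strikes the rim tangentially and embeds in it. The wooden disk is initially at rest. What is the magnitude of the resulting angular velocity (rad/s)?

About the axle the impulsive forces during the collision are internal, so angular momentum about that axis is conserved.
I_p = ½(4.29)(0.150)² = 0.04826 kg·m². Taking the sense of the bullet's angular momentum as positive, L_{bullet} = m v R = (0.0246)(356)(0.150) = 1.314 kg·m²/s.
L_i = 0 + 1.314 = 1.314 kg·m²/s.
After sticking, I_f = I_p + m R² = 0.04826 + (0.0246)(0.150)² = 0.04882 kg·m².
ω_f = L_i / I_f = 1.314 / 0.04882 = 26.91 rad/s.

|ω_f| ≈ 26.9 rad/s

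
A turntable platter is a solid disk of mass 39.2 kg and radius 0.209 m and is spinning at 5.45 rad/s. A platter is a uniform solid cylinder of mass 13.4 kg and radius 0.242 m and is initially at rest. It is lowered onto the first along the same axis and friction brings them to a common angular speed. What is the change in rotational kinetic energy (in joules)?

ΔKE ≈ -4.00 J

No external torque acts about the common axis, so total angular momentum is conserved.
Moments of inertia: I_A = ½(39.2)(0.209)² = 0.8561 kg·m²; I_B = ½(13.4)(0.242)² = 0.3924 kg·m².
Taking A's sense as positive: L = (0.8561)(5.45) = 4.666 kg·m²·rad/s.
Combined I = 0.8561 + 0.3924 = 1.249 kg·m².
ω_f = L / I = 4.666 / 1.249 = 3.737 rad/s.
KE_i = ½ΣIω² = 12.71 J; KE_f = ½(1.249)(3.737)² = 8.719 J.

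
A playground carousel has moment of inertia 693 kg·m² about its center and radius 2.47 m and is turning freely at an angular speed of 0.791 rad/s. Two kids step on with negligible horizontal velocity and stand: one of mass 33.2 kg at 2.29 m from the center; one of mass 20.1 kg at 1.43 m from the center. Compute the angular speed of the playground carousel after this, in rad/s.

No external torque acts about the center; L_before = L_after.
Added inertia Σmr² = (33.2)(2.29)² + (20.1)(1.43)² = 215.2 kg·m²; I_f = 693.0 + 215.2 = 908.2 kg·m².
ω_f = I_p ω_i / I_f = (693.0)(0.791) / 908.2 = 0.6036 rad/s.

ω_f ≈ 0.604 rad/s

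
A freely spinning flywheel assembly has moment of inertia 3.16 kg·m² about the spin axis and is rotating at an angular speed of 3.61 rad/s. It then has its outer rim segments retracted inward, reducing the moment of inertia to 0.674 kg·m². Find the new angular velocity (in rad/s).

No external torque acts about the spin axis, so angular momentum is conserved.
ω₂ = I₁ω₁ / I₂ = (3.160)(3.61 rad/s) / (0.6740) = 16.93 rad/s.

ω₂ ≈ 16.9 rad/s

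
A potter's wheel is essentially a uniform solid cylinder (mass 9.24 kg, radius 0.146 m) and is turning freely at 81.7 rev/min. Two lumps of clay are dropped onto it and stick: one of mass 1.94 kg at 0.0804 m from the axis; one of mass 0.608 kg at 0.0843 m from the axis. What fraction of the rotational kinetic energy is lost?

No external torque acts about the axis; L_before = L_after.
I_p = ½(9.24)(0.146)² = 0.09848 kg·m².
Added inertia Σmr² = (1.94)(0.0804)² + (0.608)(0.0843)² = 0.01686 kg·m²; I_f = 0.09848 + 0.01686 = 0.1153 kg·m².
ω_f = I_p ω_i / I_f = (0.09848)(81.7) / 0.1153 = 69.76 rpm.
KE_i = ½(0.09848)(8.556 rad/s)² = 3.604 J; KE_f = ½(0.1153)(7.305)² = 3.077 J.
Fraction lost = 0.1462.

fraction ≈ 0.146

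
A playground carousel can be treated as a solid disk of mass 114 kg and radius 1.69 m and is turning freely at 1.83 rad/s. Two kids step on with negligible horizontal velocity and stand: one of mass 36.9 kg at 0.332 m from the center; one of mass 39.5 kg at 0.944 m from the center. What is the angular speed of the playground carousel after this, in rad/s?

No external torque acts about the center; L_before = L_after.
I_p = ½(114)(1.69)² = 162.8 kg·m².
Added inertia Σmr² = (36.9)(0.332)² + (39.5)(0.944)² = 39.27 kg·m²; I_f = 162.8 + 39.27 = 202.1 kg·m².
ω_f = I_p ω_i / I_f = (162.8)(1.83) / 202.1 = 1.474 rad/s.

ω_f ≈ 1.47 rad/s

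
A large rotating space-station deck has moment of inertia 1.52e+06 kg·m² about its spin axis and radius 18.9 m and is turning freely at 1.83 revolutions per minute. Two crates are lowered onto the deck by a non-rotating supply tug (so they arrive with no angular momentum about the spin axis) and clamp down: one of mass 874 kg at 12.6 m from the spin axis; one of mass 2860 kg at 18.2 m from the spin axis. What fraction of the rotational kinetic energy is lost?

The added mass arrives with no angular momentum about the spin axis, and any external torque about the spin axis is negligible, so the system's angular momentum is conserved.
Added inertia Σmr² = (874)(12.6)² + (2860)(18.2)² = 1.086e+06 kg·m²; I_f = 1.520e+06 + 1.086e+06 = 2.606e+06 kg·m².
ω_f = I_p ω_i / I_f = (1.520e+06)(1.83) / 2.606e+06 = 1.067 rpm.
KE_i = ½(1.520e+06)(0.1916 rad/s)² = 27910 J; KE_f = ½(2.606e+06)(0.1118)² = 16280 J.
Fraction lost = 0.4168.

fraction ≈ 0.417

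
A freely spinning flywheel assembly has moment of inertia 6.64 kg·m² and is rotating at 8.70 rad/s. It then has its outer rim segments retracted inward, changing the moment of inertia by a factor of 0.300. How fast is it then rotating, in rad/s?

With no external torque about the axis, L is conserved: I₁ω₁ = I₂ω₂.
I₂ = 0.300 × 6.64 = 1.992 kg·m².
ω₂ = I₁ω₁ / I₂ = (6.640)(8.70 rad/s) / (1.992) = 29.00 rad/s.

ω₂ ≈ 29.0 rad/s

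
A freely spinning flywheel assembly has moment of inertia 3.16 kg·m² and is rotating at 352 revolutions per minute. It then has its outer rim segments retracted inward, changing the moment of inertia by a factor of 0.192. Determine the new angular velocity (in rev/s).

Angular momentum about the spin axis is conserved since the torque about it is zero.
I₂ = 0.192 × 3.16 = 0.6067 kg·m².
ω₂ = I₁ω₁ / I₂ = (3.160)(352 rpm) / (0.6067) = 1833 rpm = 30.56 rev/s.

ω₂ ≈ 30.6 rev/s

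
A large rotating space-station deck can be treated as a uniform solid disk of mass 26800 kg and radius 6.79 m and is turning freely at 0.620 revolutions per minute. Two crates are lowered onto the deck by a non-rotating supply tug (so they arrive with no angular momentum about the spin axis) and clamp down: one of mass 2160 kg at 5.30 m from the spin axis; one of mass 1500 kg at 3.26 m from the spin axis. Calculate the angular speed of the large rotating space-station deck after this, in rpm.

The added mass arrives with no angular momentum about the spin axis, and any external torque about the spin axis is negligible, so the system's angular momentum is conserved.
I_p = ½(26800)(6.79)² = 6.178e+05 kg·m².
Added inertia Σmr² = (2160)(5.30)² + (1500)(3.26)² = 76620 kg·m²; I_f = 6.178e+05 + 76620 = 6.944e+05 kg·m².
ω_f = I_p ω_i / I_f = (6.178e+05)(0.620) / 6.944e+05 = 0.5516 rpm.

ω_f ≈ 0.552 rpm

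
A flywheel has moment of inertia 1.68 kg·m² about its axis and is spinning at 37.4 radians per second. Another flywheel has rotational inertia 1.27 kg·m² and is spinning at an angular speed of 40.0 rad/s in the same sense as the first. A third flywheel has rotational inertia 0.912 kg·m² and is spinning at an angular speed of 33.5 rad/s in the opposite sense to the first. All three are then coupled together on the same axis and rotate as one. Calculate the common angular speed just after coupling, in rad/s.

|ω_f| ≈ 21.5 rad/s

No external torque acts about the common axis, so total angular momentum is conserved.
Taking A's sense as positive: L = (1.680)(37.4) + (1.270)(40.0) − (0.9120)(33.5) = 83.08 kg·m²·rad/s.
Combined I = 1.680 + 1.270 + 0.9120 = 3.862 kg·m².
ω_f = L / I = 83.08 / 3.862 = 21.51 rad/s.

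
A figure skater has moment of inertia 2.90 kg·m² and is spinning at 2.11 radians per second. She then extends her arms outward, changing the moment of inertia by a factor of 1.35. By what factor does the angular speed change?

ω₂/ω₁ ≈ 0.741

Angular momentum about the spin axis is conserved since the torque about it is zero.
I₂ = 1.35 × 2.90 = 3.915 kg·m².
ω₂/ω₁ = I₁/I₂ = 2.900 / 3.915 = 0.7407.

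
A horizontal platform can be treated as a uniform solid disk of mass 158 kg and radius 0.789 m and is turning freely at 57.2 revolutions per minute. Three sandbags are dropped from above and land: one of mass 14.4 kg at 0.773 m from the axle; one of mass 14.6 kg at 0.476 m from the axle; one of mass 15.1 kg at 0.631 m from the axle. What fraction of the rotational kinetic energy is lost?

fraction ≈ 0.267

The added mass arrives with no angular momentum about the axle, and any external torque about the axle is negligible, so the system's angular momentum is conserved.
I_p = ½(158)(0.789)² = 49.18 kg·m².
Added inertia Σmr² = (14.4)(0.773)² + (14.6)(0.476)² + (15.1)(0.631)² = 17.92 kg·m²; I_f = 49.18 + 17.92 = 67.10 kg·m².
ω_f = I_p ω_i / I_f = (49.18)(57.2) / 67.10 = 41.92 rpm.
KE_i = ½(49.18)(5.990 rad/s)² = 882.3 J; KE_f = ½(67.10)(4.390)² = 646.6 J.
Fraction lost = 0.2671.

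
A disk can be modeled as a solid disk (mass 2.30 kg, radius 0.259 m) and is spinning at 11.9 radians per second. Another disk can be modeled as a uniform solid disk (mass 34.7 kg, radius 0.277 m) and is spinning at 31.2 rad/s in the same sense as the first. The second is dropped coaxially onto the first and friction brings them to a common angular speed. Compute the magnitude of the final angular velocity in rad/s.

No external torque acts about the common axis, so total angular momentum is conserved.
Moments of inertia: I_A = ½(2.30)(0.259)² = 0.07714 kg·m²; I_B = ½(34.7)(0.277)² = 1.331 kg·m².
Taking A's sense as positive: L = (0.07714)(11.9) + (1.331)(31.2) = 42.45 kg·m²·rad/s.
Combined I = 0.07714 + 1.331 = 1.408 kg·m².
ω_f = L / I = 42.45 / 1.408 = 30.14 rad/s.

|ω_f| ≈ 30.1 rad/s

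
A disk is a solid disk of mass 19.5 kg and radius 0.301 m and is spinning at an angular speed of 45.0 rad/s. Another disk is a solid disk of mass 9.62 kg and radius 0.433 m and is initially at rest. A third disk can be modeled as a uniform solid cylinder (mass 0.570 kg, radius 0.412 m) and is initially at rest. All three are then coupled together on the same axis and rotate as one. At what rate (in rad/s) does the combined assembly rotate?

|ω_f| ≈ 21.7 rad/s

No external torque acts about the common axis, so total angular momentum is conserved.
Moments of inertia: I_A = ½(19.5)(0.301)² = 0.8834 kg·m²; I_B = ½(9.62)(0.433)² = 0.9018 kg·m²; I_C = ½(0.570)(0.412)² = 0.04838 kg·m².
Taking A's sense as positive: L = (0.8834)(45.0) = 39.75 kg·m²·rad/s.
Combined I = 0.8834 + 0.9018 + 0.04838 = 1.834 kg·m².
ω_f = L / I = 39.75 / 1.834 = 21.68 rad/s.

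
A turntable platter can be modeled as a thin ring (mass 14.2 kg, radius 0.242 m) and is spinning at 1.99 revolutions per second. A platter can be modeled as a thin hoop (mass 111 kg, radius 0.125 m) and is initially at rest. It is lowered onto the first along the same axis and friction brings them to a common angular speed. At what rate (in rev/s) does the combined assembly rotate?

No external torque acts about the common axis, so total angular momentum is conserved.
Moments of inertia: I_A = (14.2)(0.242)² = 0.8316 kg·m²; I_B = (111)(0.125)² = 1.734 kg·m².
Taking A's sense as positive: L = (0.8316)(1.99) = 1.655 kg·m²·rev/s.
Combined I = 0.8316 + 1.734 = 2.566 kg·m².
ω_f = L / I = 1.655 / 2.566 = 0.6449 rev/s.

|ω_f| ≈ 0.645 rev/s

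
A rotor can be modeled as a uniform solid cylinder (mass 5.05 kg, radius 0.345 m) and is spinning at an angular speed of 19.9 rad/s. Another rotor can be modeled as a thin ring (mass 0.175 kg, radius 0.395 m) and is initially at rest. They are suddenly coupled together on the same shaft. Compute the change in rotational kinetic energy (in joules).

ΔKE ≈ -4.96 J

The coupling torques are internal; angular momentum about the shared axis is conserved.
Moments of inertia: I_A = ½(5.05)(0.345)² = 0.3005 kg·m²; I_B = (0.175)(0.395)² = 0.02730 kg·m².
Taking A's sense as positive: L = (0.3005)(19.9) = 5.981 kg·m²·rad/s.
Combined I = 0.3005 + 0.02730 = 0.3278 kg·m².
ω_f = L / I = 5.981 / 0.3278 = 18.24 rad/s.
KE_i = ½ΣIω² = 59.51 J; KE_f = ½(0.3278)(18.24)² = 54.55 J.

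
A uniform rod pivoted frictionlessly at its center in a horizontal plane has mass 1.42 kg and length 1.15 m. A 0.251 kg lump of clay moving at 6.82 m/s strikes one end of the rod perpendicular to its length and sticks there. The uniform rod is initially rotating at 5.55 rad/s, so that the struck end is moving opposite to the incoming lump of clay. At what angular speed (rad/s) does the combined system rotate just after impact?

|ω_f| ≈ 0.483 rad/s

The axle reaction passes through the pivot and exerts no torque about it; angular momentum about the pivot is conserved through the impact.
I_p = (1/12)(1.42)(1.15)² = 0.1565 kg·m². Taking the sense of the lump of clay's angular momentum as positive, L_{lump} = m v R = (0.251)(6.82)(1.15/2) = 0.9843 kg·m²/s.
L_i = −I_p ω_p + m v R = −(0.1565)(5.55) + 0.9843 = 0.1157 kg·m²/s.
After sticking, I_f = I_p + m R² = 0.1565 + (0.251)(1.15/2)² = 0.2395 kg·m².
ω_f = L_i / I_f = 0.1157 / 0.2395 = 0.4833 rad/s.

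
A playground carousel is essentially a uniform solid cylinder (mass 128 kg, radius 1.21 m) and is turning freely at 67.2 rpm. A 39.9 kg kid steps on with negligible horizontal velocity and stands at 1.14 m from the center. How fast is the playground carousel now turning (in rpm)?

ω_f ≈ 43.3 rpm

No external torque acts about the center; L_before = L_after.
I_p = ½(128)(1.21)² = 93.70 kg·m².
Added inertia Σmr² = (39.9)(1.14)² = 51.85 kg·m²; I_f = 93.70 + 51.85 = 145.6 kg·m².
ω_f = I_p ω_i / I_f = (93.70)(67.2) / 145.6 = 43.26 rpm.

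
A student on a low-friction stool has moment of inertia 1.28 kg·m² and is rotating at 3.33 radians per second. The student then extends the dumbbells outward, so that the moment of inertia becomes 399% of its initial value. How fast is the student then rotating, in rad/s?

ω₂ ≈ 0.835 rad/s

Angular momentum about the spin axis is conserved since the torque about it is zero.
I₂ = 3.99 × 1.28 = 5.107 kg·m².
ω₂ = I₁ω₁ / I₂ = (1.280)(3.33 rad/s) / (5.107) = 0.8346 rad/s.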